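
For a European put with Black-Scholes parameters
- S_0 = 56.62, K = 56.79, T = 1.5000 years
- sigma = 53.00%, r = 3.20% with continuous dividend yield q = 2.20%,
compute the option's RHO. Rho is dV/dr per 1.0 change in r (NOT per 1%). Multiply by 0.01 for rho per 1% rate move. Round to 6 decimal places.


Answer: Rho = -50.357613

Derivation:
d1 = 0.3430472268; d2 = -0.3060675550
phi(d1) = 0.3761455035; exp(-qT) = 0.9675385596; exp(-rT) = 0.9531337871
N(-d2) = 0.6202233947
Rho = -K*T*exp(-rT)*N(-d2) = -56.7900 * 1.5000 * 0.9531337871 * 0.6202233947 = -50.357613


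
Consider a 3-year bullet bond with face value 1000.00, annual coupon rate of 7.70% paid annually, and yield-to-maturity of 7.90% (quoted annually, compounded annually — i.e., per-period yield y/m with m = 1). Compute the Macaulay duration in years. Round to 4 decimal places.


Answer: Macaulay duration = 2.7901 years

Derivation:
Coupon per period c = face * coupon_rate / m = 77.000000
Periods per year m = 1; per-period yield y/m = 0.079000
Number of cashflows N = 3
Cashflows (t years, CF_t, discount factor 1/(1+y/m)^(m*t), PV):
  t = 1.0000: CF_t = 77.000000, DF = 0.926784, PV = 71.362373
  t = 2.0000: CF_t = 77.000000, DF = 0.858929, PV = 66.137509
  t = 3.0000: CF_t = 1077.000000, DF = 0.796041, PV = 857.336610
Price P = sum_t PV_t = 994.836492
Macaulay numerator sum_t t * PV_t:
  t * PV_t at t = 1.0000: 71.362373
  t * PV_t at t = 2.0000: 132.275019
  t * PV_t at t = 3.0000: 2572.009829
Macaulay duration D = (sum_t t * PV_t) / P = 2775.647221 / 994.836492 = 2.790054


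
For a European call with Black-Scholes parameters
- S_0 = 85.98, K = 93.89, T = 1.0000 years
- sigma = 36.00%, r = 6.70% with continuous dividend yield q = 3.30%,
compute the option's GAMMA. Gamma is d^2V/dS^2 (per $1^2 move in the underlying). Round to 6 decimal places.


d1 = 0.0299745189; d2 = -0.3300254811
phi(d1) = 0.3987631015; exp(-qT) = 0.9675385596; exp(-rT) = 0.9351952013
Gamma = exp(-qT) * phi(d1) / (S * sigma * sqrt(T)) = 0.9675385596 * 0.3987631015 / (85.9800 * 0.3600 * 1.0000000000) = 0.012465

Answer: Gamma = 0.012465


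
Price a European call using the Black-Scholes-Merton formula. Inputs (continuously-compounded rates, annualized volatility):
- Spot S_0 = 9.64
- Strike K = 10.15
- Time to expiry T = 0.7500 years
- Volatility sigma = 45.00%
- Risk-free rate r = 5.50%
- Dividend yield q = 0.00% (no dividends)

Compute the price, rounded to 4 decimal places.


d1 = (ln(S/K) + (r - q + 0.5*sigma^2) * T) / (sigma * sqrt(T)) = 0.16841924
d2 = d1 - sigma * sqrt(T) = -0.22129219
exp(-rT) = 0.95958920; exp(-qT) = 1.00000000
C = S_0 * exp(-qT) * N(d1) - K * exp(-rT) * N(d2)
N(d1) = 0.56687326; N(d2) = 0.41243246
C = 9.6400 * 1.00000000 * 0.56687326 - 10.1500 * 0.95958920 * 0.41243246 = 1.4476

Answer: Price = 1.4476


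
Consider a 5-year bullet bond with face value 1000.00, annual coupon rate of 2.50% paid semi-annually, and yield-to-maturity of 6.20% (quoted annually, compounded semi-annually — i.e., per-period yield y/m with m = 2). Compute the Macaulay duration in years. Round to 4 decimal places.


Coupon per period c = face * coupon_rate / m = 12.500000
Periods per year m = 2; per-period yield y/m = 0.031000
Number of cashflows N = 10
Cashflows (t years, CF_t, discount factor 1/(1+y/m)^(m*t), PV):
  t = 0.5000: CF_t = 12.500000, DF = 0.969932, PV = 12.124151
  t = 1.0000: CF_t = 12.500000, DF = 0.940768, PV = 11.759604
  t = 1.5000: CF_t = 12.500000, DF = 0.912481, PV = 11.406017
  t = 2.0000: CF_t = 12.500000, DF = 0.885045, PV = 11.063062
  t = 2.5000: CF_t = 12.500000, DF = 0.858434, PV = 10.730419
  t = 3.0000: CF_t = 12.500000, DF = 0.832622, PV = 10.407778
  t = 3.5000: CF_t = 12.500000, DF = 0.807587, PV = 10.094838
  t = 4.0000: CF_t = 12.500000, DF = 0.783305, PV = 9.791308
  t = 4.5000: CF_t = 12.500000, DF = 0.759752, PV = 9.496904
  t = 5.0000: CF_t = 1012.500000, DF = 0.736908, PV = 746.119480
Price P = sum_t PV_t = 842.993561
Macaulay numerator sum_t t * PV_t:
  t * PV_t at t = 0.5000: 6.062076
  t * PV_t at t = 1.0000: 11.759604
  t * PV_t at t = 1.5000: 17.109026
  t * PV_t at t = 2.0000: 22.126124
  t * PV_t at t = 2.5000: 26.826048
  t * PV_t at t = 3.0000: 31.223334
  t * PV_t at t = 3.5000: 35.331933
  t * PV_t at t = 4.0000: 39.165230
  t * PV_t at t = 4.5000: 42.736066
  t * PV_t at t = 5.0000: 3730.597401
Macaulay duration D = (sum_t t * PV_t) / P = 3962.936842 / 842.993561 = 4.701029

Answer: Macaulay duration = 4.7010 years


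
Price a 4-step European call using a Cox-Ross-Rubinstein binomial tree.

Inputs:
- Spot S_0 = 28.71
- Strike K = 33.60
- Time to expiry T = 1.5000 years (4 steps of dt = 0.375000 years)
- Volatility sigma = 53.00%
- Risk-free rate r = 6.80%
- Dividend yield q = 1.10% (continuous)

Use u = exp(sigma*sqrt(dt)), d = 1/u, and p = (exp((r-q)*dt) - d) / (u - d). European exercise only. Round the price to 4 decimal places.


Answer: Price = V(0,0) = 6.6108

Derivation:
dt = T/N = 0.375000
u = exp(sigma*sqrt(dt)) = 1.383418; d = 1/u = 0.722847
p = (exp((r-q)*dt) - d) / (u - d) = 0.452272
Discount per step: exp(-r*dt) = 0.974822
Stock lattice S(k, i) with i counting down-moves:
  k=0: S(0,0) = 28.7100
  k=1: S(1,0) = 39.7179; S(1,1) = 20.7529
  k=2: S(2,0) = 54.9465; S(2,1) = 28.7100; S(2,2) = 15.0012
  k=3: S(3,0) = 76.0140; S(3,1) = 39.7179; S(3,2) = 20.7529; S(3,3) = 10.8436
  k=4: S(4,0) = 105.1592; S(4,1) = 54.9465; S(4,2) = 28.7100; S(4,3) = 15.0012; S(4,4) = 7.8383
Terminal payoffs V(N, i) = max(S_T - K, 0):
  V(4,0) = 71.559165; V(4,1) = 21.346516; V(4,2) = 0.000000; V(4,3) = 0.000000; V(4,4) = 0.000000
Backward induction: V(k, i) = exp(-r*dt) * [p * V(k+1, i) + (1-p) * V(k+1, i+1)].
  V(3,0) = exp(-r*dt) * [p*71.559165 + (1-p)*21.346516] = 42.947066
  V(3,1) = exp(-r*dt) * [p*21.346516 + (1-p)*0.000000] = 9.411359
  V(3,2) = exp(-r*dt) * [p*0.000000 + (1-p)*0.000000] = 0.000000
  V(3,3) = exp(-r*dt) * [p*0.000000 + (1-p)*0.000000] = 0.000000
  V(2,0) = exp(-r*dt) * [p*42.947066 + (1-p)*9.411359] = 23.959794
  V(2,1) = exp(-r*dt) * [p*9.411359 + (1-p)*0.000000] = 4.149327
  V(2,2) = exp(-r*dt) * [p*0.000000 + (1-p)*0.000000] = 0.000000
  V(1,0) = exp(-r*dt) * [p*23.959794 + (1-p)*4.149327] = 12.778995
  V(1,1) = exp(-r*dt) * [p*4.149327 + (1-p)*0.000000] = 1.829376
  V(0,0) = exp(-r*dt) * [p*12.778995 + (1-p)*1.829376] = 6.610840


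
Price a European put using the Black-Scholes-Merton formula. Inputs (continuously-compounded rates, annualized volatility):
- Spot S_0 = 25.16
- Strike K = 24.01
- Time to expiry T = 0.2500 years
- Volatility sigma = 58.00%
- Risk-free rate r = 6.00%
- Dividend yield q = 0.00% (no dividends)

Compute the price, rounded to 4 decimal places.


Answer: Price = 2.1232

Derivation:
d1 = (ln(S/K) + (r - q + 0.5*sigma^2) * T) / (sigma * sqrt(T)) = 0.35805180
d2 = d1 - sigma * sqrt(T) = 0.06805180
exp(-rT) = 0.98511194; exp(-qT) = 1.00000000
P = K * exp(-rT) * N(-d2) - S_0 * exp(-qT) * N(-d1)
N(-d1) = 0.36015227; N(-d2) = 0.47287220
P = 24.0100 * 0.98511194 * 0.47287220 - 25.1600 * 1.00000000 * 0.36015227 = 2.1232


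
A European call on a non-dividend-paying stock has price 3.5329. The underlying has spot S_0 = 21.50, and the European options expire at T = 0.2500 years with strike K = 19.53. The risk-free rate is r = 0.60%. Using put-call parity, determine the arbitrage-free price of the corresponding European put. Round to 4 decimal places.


Put-call parity: C - P = S_0 * exp(-qT) - K * exp(-rT).
S_0 * exp(-qT) = 21.5000 * 1.00000000 = 21.50000000
K * exp(-rT) = 19.5300 * 0.99850112 = 19.50072696
P = C - S*exp(-qT) + K*exp(-rT)
P = 3.5329 - 21.50000000 + 19.50072696 = 1.5336

Answer: Put price = 1.5336


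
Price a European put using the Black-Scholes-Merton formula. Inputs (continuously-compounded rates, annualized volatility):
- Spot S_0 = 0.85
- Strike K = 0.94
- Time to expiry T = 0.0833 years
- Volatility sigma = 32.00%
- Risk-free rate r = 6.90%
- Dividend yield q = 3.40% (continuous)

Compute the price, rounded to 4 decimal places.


Answer: Price = 0.0931

Derivation:
d1 = (ln(S/K) + (r - q + 0.5*sigma^2) * T) / (sigma * sqrt(T)) = -1.01196978
d2 = d1 - sigma * sqrt(T) = -1.10432735
exp(-rT) = 0.99426879; exp(-qT) = 0.99717181
P = K * exp(-rT) * N(-d2) - S_0 * exp(-qT) * N(-d1)
N(-d1) = 0.84422375; N(-d2) = 0.86527442
P = 0.9400 * 0.99426879 * 0.86527442 - 0.8500 * 0.99717181 * 0.84422375 = 0.0931


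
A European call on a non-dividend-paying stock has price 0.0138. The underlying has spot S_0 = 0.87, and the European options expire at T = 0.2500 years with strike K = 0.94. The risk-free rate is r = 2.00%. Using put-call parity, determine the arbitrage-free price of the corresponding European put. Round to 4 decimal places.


Answer: Put price = 0.0791

Derivation:
Put-call parity: C - P = S_0 * exp(-qT) - K * exp(-rT).
S_0 * exp(-qT) = 0.8700 * 1.00000000 = 0.87000000
K * exp(-rT) = 0.9400 * 0.99501248 = 0.93531173
P = C - S*exp(-qT) + K*exp(-rT)
P = 0.0138 - 0.87000000 + 0.93531173 = 0.0791


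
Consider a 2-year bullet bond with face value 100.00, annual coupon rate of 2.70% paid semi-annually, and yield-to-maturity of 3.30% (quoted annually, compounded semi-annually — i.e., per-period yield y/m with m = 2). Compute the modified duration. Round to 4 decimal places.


Coupon per period c = face * coupon_rate / m = 1.350000
Periods per year m = 2; per-period yield y/m = 0.016500
Number of cashflows N = 4
Cashflows (t years, CF_t, discount factor 1/(1+y/m)^(m*t), PV):
  t = 0.5000: CF_t = 1.350000, DF = 0.983768, PV = 1.328087
  t = 1.0000: CF_t = 1.350000, DF = 0.967799, PV = 1.306529
  t = 1.5000: CF_t = 1.350000, DF = 0.952090, PV = 1.285321
  t = 2.0000: CF_t = 101.350000, DF = 0.936635, PV = 94.927976
Price P = sum_t PV_t = 98.847912
First compute Macaulay numerator sum_t t * PV_t:
  t * PV_t at t = 0.5000: 0.664043
  t * PV_t at t = 1.0000: 1.306529
  t * PV_t at t = 1.5000: 1.927982
  t * PV_t at t = 2.0000: 189.855952
Macaulay duration D = 193.754506 / 98.847912 = 1.960127
Modified duration = D / (1 + y/m) = 1.960127 / (1 + 0.016500) = 1.928310

Answer: Modified duration = 1.9283


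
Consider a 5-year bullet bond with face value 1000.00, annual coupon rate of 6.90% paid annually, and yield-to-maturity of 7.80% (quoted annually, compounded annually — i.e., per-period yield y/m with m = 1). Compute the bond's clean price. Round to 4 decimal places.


Coupon per period c = face * coupon_rate / m = 69.000000
Periods per year m = 1; per-period yield y/m = 0.078000
Number of cashflows N = 5
Cashflows (t years, CF_t, discount factor 1/(1+y/m)^(m*t), PV):
  t = 1.0000: CF_t = 69.000000, DF = 0.927644, PV = 64.007421
  t = 2.0000: CF_t = 69.000000, DF = 0.860523, PV = 59.376086
  t = 3.0000: CF_t = 69.000000, DF = 0.798259, PV = 55.079858
  t = 4.0000: CF_t = 69.000000, DF = 0.740500, PV = 51.094487
  t = 5.0000: CF_t = 1069.000000, DF = 0.686920, PV = 734.317538
Price P = sum_t PV_t = 963.875391

Answer: Price = 963.8754


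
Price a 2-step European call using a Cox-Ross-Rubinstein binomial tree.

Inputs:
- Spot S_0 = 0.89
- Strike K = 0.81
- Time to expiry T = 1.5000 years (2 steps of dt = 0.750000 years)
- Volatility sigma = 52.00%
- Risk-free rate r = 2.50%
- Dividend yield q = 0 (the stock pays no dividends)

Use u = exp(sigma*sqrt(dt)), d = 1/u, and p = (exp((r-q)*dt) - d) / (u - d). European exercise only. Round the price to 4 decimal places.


dt = T/N = 0.750000
u = exp(sigma*sqrt(dt)) = 1.568835; d = 1/u = 0.637416
p = (exp((r-q)*dt) - d) / (u - d) = 0.409602
Discount per step: exp(-r*dt) = 0.981425
Stock lattice S(k, i) with i counting down-moves:
  k=0: S(0,0) = 0.8900
  k=1: S(1,0) = 1.3963; S(1,1) = 0.5673
  k=2: S(2,0) = 2.1905; S(2,1) = 0.8900; S(2,2) = 0.3616
Terminal payoffs V(N, i) = max(S_T - K, 0):
  V(2,0) = 1.380506; V(2,1) = 0.080000; V(2,2) = 0.000000
Backward induction: V(k, i) = exp(-r*dt) * [p * V(k+1, i) + (1-p) * V(k+1, i+1)].
  V(1,0) = exp(-r*dt) * [p*1.380506 + (1-p)*0.080000] = 0.601309
  V(1,1) = exp(-r*dt) * [p*0.080000 + (1-p)*0.000000] = 0.032159
  V(0,0) = exp(-r*dt) * [p*0.601309 + (1-p)*0.032159] = 0.260357

Answer: Price = V(0,0) = 0.2604


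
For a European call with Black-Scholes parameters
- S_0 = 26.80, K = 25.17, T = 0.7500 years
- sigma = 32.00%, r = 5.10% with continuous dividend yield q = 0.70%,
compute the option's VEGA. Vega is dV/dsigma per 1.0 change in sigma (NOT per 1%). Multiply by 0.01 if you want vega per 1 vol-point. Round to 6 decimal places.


d1 = 0.4840687907; d2 = 0.2069406615
phi(d1) = 0.3548359070; exp(-qT) = 0.9947637572; exp(-rT) = 0.9624722927
Vega = S * exp(-qT) * phi(d1) * sqrt(T) = 26.8000 * 0.9947637572 * 0.3548359070 * 0.8660254038 = 8.192434

Answer: Vega = 8.192434


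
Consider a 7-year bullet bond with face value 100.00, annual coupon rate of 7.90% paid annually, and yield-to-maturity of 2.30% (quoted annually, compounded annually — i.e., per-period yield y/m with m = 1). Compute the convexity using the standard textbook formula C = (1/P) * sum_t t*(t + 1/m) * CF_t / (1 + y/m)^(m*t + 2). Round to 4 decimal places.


Answer: Convexity = 41.8420

Derivation:
Coupon per period c = face * coupon_rate / m = 7.900000
Periods per year m = 1; per-period yield y/m = 0.023000
Number of cashflows N = 7
Cashflows (t years, CF_t, discount factor 1/(1+y/m)^(m*t), PV):
  t = 1.0000: CF_t = 7.900000, DF = 0.977517, PV = 7.722385
  t = 2.0000: CF_t = 7.900000, DF = 0.955540, PV = 7.548764
  t = 3.0000: CF_t = 7.900000, DF = 0.934056, PV = 7.379046
  t = 4.0000: CF_t = 7.900000, DF = 0.913056, PV = 7.213143
  t = 5.0000: CF_t = 7.900000, DF = 0.892528, PV = 7.050971
  t = 6.0000: CF_t = 7.900000, DF = 0.872461, PV = 6.892445
  t = 7.0000: CF_t = 107.900000, DF = 0.852846, PV = 92.022072
Price P = sum_t PV_t = 135.828825
Convexity numerator sum_t t*(t + 1/m) * CF_t / (1+y/m)^(m*t + 2):
  t = 1.0000: term = 14.758091
  t = 2.0000: term = 43.278859
  t = 3.0000: term = 84.611651
  t = 4.0000: term = 137.848894
  t = 5.0000: term = 202.124477
  t = 6.0000: term = 276.612188
  t = 7.0000: term = 4924.121590
Convexity = (1/P) * sum = 5683.355750 / 135.828825 = 41.842044


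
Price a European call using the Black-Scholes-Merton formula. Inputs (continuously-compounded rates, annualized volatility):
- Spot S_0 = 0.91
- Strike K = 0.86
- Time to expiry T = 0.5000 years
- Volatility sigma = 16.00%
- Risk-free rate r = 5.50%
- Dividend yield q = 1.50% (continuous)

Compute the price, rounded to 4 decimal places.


d1 = (ln(S/K) + (r - q + 0.5*sigma^2) * T) / (sigma * sqrt(T)) = 0.73284733
d2 = d1 - sigma * sqrt(T) = 0.61971024
exp(-rT) = 0.97287468; exp(-qT) = 0.99252805
C = S_0 * exp(-qT) * N(d1) - K * exp(-rT) * N(d2)
N(d1) = 0.76817422; N(d2) = 0.73227571
C = 0.9100 * 0.99252805 * 0.76817422 - 0.8600 * 0.97287468 * 0.73227571 = 0.0811

Answer: Price = 0.0811


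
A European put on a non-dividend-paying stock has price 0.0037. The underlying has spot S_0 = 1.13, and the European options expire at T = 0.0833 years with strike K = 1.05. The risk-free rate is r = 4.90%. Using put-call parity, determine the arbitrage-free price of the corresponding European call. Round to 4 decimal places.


Answer: Call price = 0.0880

Derivation:
Put-call parity: C - P = S_0 * exp(-qT) - K * exp(-rT).
S_0 * exp(-qT) = 1.1300 * 1.00000000 = 1.13000000
K * exp(-rT) = 1.0500 * 0.99592662 = 1.04572295
C = P + S*exp(-qT) - K*exp(-rT)
C = 0.0037 + 1.13000000 - 1.04572295 = 0.0880


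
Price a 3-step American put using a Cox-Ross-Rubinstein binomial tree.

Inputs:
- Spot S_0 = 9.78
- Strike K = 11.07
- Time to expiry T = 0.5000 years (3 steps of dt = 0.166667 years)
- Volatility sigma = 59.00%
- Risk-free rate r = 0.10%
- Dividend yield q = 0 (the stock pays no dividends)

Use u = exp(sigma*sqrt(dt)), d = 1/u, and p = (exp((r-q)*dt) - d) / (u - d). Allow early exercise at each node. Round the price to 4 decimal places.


Answer: Price = V(0,0) = 2.5069

Derivation:
dt = T/N = 0.166667
u = exp(sigma*sqrt(dt)) = 1.272351; d = 1/u = 0.785947
p = (exp((r-q)*dt) - d) / (u - d) = 0.440416
Discount per step: exp(-r*dt) = 0.999833
Stock lattice S(k, i) with i counting down-moves:
  k=0: S(0,0) = 9.7800
  k=1: S(1,0) = 12.4436; S(1,1) = 7.6866
  k=2: S(2,0) = 15.8326; S(2,1) = 9.7800; S(2,2) = 6.0412
  k=3: S(3,0) = 20.1447; S(3,1) = 12.4436; S(3,2) = 7.6866; S(3,3) = 4.7481
Terminal payoffs V(N, i) = max(K - S_T, 0):
  V(3,0) = 0.000000; V(3,1) = 0.000000; V(3,2) = 3.383443; V(3,3) = 6.321921
Backward induction: V(k, i) = exp(-r*dt) * [p * V(k+1, i) + (1-p) * V(k+1, i+1)]; then take max(V_cont, immediate exercise) for American.
  V(2,0) = exp(-r*dt) * [p*0.000000 + (1-p)*0.000000] = 0.000000; exercise = 0.000000; V(2,0) = max -> 0.000000
  V(2,1) = exp(-r*dt) * [p*0.000000 + (1-p)*3.383443] = 1.893007; exercise = 1.290000; V(2,1) = max -> 1.893007
  V(2,2) = exp(-r*dt) * [p*3.383443 + (1-p)*6.321921] = 5.026932; exercise = 5.028777; V(2,2) = max -> 5.028777
  V(1,0) = exp(-r*dt) * [p*0.000000 + (1-p)*1.893007] = 1.059121; exercise = 0.000000; V(1,0) = max -> 1.059121
  V(1,1) = exp(-r*dt) * [p*1.893007 + (1-p)*5.028777] = 3.647127; exercise = 3.383443; V(1,1) = max -> 3.647127
  V(0,0) = exp(-r*dt) * [p*1.059121 + (1-p)*3.647127] = 2.506911; exercise = 1.290000; V(0,0) = max -> 2.506911


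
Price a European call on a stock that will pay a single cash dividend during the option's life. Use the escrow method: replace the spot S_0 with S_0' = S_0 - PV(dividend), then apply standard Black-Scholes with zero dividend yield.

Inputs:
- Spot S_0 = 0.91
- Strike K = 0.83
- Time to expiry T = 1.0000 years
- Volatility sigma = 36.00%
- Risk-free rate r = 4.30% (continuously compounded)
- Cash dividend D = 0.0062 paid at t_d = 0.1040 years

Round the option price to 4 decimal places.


PV(D) = D * exp(-r * t_d) = 0.0062 * 0.99553798 = 0.00617234
S_0' = S_0 - PV(D) = 0.9100 - 0.00617234 = 0.90382766
d1 = (ln(S_0'/K) + (r + sigma^2/2)*T) / (sigma*sqrt(T)) = 0.53614724
d2 = d1 - sigma*sqrt(T) = 0.17614724
exp(-rT) = 0.95791139
N(d1) = 0.70407160; N(d2) = 0.56991086
C = S_0' * N(d1) - K * exp(-rT) * N(d2) = 0.90382766 * 0.70407160 - 0.8300 * 0.95791139 * 0.56991086 = 0.1832

Answer: Price = 0.1832


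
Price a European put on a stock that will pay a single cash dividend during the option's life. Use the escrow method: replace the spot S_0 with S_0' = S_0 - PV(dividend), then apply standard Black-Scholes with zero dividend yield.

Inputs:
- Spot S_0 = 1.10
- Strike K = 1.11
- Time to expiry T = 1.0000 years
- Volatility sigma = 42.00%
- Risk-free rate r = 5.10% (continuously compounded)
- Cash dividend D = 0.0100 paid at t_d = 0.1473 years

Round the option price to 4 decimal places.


PV(D) = D * exp(-r * t_d) = 0.0100 * 0.99251585 = 0.00992516
S_0' = S_0 - PV(D) = 1.1000 - 0.00992516 = 1.09007484
d1 = (ln(S_0'/K) + (r + sigma^2/2)*T) / (sigma*sqrt(T)) = 0.28830081
d2 = d1 - sigma*sqrt(T) = -0.13169919
exp(-rT) = 0.95027867
N(-d1) = 0.38655824; N(-d2) = 0.55238889
P = K * exp(-rT) * N(-d2) - S_0' * N(-d1) = 1.1100 * 0.95027867 * 0.55238889 - 1.09007484 * 0.38655824 = 0.1613

Answer: Price = 0.1613


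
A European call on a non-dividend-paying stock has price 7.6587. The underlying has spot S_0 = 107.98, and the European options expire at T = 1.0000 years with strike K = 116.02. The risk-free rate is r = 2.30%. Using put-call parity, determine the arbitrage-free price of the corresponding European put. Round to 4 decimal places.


Answer: Put price = 13.0607

Derivation:
Put-call parity: C - P = S_0 * exp(-qT) - K * exp(-rT).
S_0 * exp(-qT) = 107.9800 * 1.00000000 = 107.98000000
K * exp(-rT) = 116.0200 * 0.97726248 = 113.38199337
P = C - S*exp(-qT) + K*exp(-rT)
P = 7.6587 - 107.98000000 + 113.38199337 = 13.0607


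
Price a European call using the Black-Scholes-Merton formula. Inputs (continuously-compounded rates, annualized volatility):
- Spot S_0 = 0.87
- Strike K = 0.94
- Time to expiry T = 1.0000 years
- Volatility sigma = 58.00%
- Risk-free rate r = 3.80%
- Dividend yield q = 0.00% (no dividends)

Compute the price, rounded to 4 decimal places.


Answer: Price = 0.1855

Derivation:
d1 = (ln(S/K) + (r - q + 0.5*sigma^2) * T) / (sigma * sqrt(T)) = 0.22209196
d2 = d1 - sigma * sqrt(T) = -0.35790804
exp(-rT) = 0.96271294; exp(-qT) = 1.00000000
C = S_0 * exp(-qT) * N(d1) - K * exp(-rT) * N(d2)
N(d1) = 0.58787885; N(d2) = 0.36020607
C = 0.8700 * 1.00000000 * 0.58787885 - 0.9400 * 0.96271294 * 0.36020607 = 0.1855


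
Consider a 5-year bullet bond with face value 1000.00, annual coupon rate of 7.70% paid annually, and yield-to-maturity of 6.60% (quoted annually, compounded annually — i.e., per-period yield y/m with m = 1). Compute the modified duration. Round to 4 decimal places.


Coupon per period c = face * coupon_rate / m = 77.000000
Periods per year m = 1; per-period yield y/m = 0.066000
Number of cashflows N = 5
Cashflows (t years, CF_t, discount factor 1/(1+y/m)^(m*t), PV):
  t = 1.0000: CF_t = 77.000000, DF = 0.938086, PV = 72.232645
  t = 2.0000: CF_t = 77.000000, DF = 0.880006, PV = 67.760455
  t = 3.0000: CF_t = 77.000000, DF = 0.825521, PV = 63.565155
  t = 4.0000: CF_t = 77.000000, DF = 0.774410, PV = 59.629601
  t = 5.0000: CF_t = 1077.000000, DF = 0.726464, PV = 782.401510
Price P = sum_t PV_t = 1045.589367
First compute Macaulay numerator sum_t t * PV_t:
  t * PV_t at t = 1.0000: 72.232645
  t * PV_t at t = 2.0000: 135.520911
  t * PV_t at t = 3.0000: 190.695465
  t * PV_t at t = 4.0000: 238.518406
  t * PV_t at t = 5.0000: 3912.007549
Macaulay duration D = 4548.974976 / 1045.589367 = 4.350632
Modified duration = D / (1 + y/m) = 4.350632 / (1 + 0.066000) = 4.081269

Answer: Modified duration = 4.0813


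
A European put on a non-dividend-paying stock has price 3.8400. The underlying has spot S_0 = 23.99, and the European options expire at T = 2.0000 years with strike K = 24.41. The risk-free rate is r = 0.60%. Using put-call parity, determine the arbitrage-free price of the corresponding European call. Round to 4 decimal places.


Answer: Call price = 3.7112

Derivation:
Put-call parity: C - P = S_0 * exp(-qT) - K * exp(-rT).
S_0 * exp(-qT) = 23.9900 * 1.00000000 = 23.99000000
K * exp(-rT) = 24.4100 * 0.98807171 = 24.11883051
C = P + S*exp(-qT) - K*exp(-rT)
C = 3.8400 + 23.99000000 - 24.11883051 = 3.7112


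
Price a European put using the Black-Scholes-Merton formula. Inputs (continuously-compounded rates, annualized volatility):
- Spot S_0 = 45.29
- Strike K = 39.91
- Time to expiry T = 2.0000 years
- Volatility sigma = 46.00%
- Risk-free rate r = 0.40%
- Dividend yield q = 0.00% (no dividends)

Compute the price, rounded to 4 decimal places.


d1 = (ln(S/K) + (r - q + 0.5*sigma^2) * T) / (sigma * sqrt(T)) = 0.53195849
d2 = d1 - sigma * sqrt(T) = -0.11857975
exp(-rT) = 0.99203191; exp(-qT) = 1.00000000
P = K * exp(-rT) * N(-d2) - S_0 * exp(-qT) * N(-d1)
N(-d1) = 0.29737737; N(-d2) = 0.54719585
P = 39.9100 * 0.99203191 * 0.54719585 - 45.2900 * 1.00000000 * 0.29737737 = 8.1964

Answer: Price = 8.1964


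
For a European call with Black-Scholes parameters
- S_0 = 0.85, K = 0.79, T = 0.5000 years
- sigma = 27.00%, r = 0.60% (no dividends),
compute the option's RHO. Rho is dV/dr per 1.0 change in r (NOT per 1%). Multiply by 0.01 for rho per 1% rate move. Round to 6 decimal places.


d1 = 0.4945997394; d2 = 0.3036809085
phi(d1) = 0.3530120861; exp(-qT) = 1.0000000000; exp(-rT) = 0.9970044955
N(d2) = 0.6193144978
Rho = K*T*exp(-rT)*N(d2) = 0.7900 * 0.5000 * 0.9970044955 * 0.6193144978 = 0.243896

Answer: Rho = 0.243896


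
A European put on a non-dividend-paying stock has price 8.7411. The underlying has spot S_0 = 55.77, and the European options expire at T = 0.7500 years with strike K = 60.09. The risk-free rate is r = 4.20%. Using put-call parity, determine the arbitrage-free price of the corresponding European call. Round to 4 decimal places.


Put-call parity: C - P = S_0 * exp(-qT) - K * exp(-rT).
S_0 * exp(-qT) = 55.7700 * 1.00000000 = 55.77000000
K * exp(-rT) = 60.0900 * 0.96899096 = 58.22666657
C = P + S*exp(-qT) - K*exp(-rT)
C = 8.7411 + 55.77000000 - 58.22666657 = 6.2844

Answer: Call price = 6.2844


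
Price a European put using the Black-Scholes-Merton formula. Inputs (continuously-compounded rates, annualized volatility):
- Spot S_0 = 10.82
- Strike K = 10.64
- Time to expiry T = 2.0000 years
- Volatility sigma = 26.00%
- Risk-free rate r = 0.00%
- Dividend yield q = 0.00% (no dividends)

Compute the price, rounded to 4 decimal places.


d1 = (ln(S/K) + (r - q + 0.5*sigma^2) * T) / (sigma * sqrt(T)) = 0.22947190
d2 = d1 - sigma * sqrt(T) = -0.13822363
exp(-rT) = 1.00000000; exp(-qT) = 1.00000000
P = K * exp(-rT) * N(-d2) - S_0 * exp(-qT) * N(-d1)
N(-d1) = 0.40925108; N(-d2) = 0.55496816
P = 10.6400 * 1.00000000 * 0.55496816 - 10.8200 * 1.00000000 * 0.40925108 = 1.4768

Answer: Price = 1.4768


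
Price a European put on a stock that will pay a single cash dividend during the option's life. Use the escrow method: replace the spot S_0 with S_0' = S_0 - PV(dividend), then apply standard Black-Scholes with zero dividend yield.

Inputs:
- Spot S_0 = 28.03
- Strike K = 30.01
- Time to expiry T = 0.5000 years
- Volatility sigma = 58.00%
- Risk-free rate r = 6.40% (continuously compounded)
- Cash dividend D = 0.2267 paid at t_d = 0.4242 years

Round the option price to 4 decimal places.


PV(D) = D * exp(-r * t_d) = 0.2267 * 0.97321642 = 0.22062816
S_0' = S_0 - PV(D) = 28.0300 - 0.22062816 = 27.80937184
d1 = (ln(S_0'/K) + (r + sigma^2/2)*T) / (sigma*sqrt(T)) = 0.09739157
d2 = d1 - sigma*sqrt(T) = -0.31273036
exp(-rT) = 0.96850658
N(-d1) = 0.46120772; N(-d2) = 0.62275724
P = K * exp(-rT) * N(-d2) - S_0' * N(-d1) = 30.0100 * 0.96850658 * 0.62275724 - 27.80937184 * 0.46120772 = 5.2745

Answer: Price = 5.2745


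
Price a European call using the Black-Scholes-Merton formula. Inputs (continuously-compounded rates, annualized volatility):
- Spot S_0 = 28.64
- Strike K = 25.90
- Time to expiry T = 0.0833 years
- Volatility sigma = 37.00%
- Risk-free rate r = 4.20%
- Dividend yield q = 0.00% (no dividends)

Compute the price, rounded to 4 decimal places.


Answer: Price = 3.0841

Derivation:
d1 = (ln(S/K) + (r - q + 0.5*sigma^2) * T) / (sigma * sqrt(T)) = 1.02784405
d2 = d1 - sigma * sqrt(T) = 0.92105562
exp(-rT) = 0.99650751; exp(-qT) = 1.00000000
C = S_0 * exp(-qT) * N(d1) - K * exp(-rT) * N(d2)
N(d1) = 0.84798840; N(d2) = 0.82148930
C = 28.6400 * 1.00000000 * 0.84798840 - 25.9000 * 0.99650751 * 0.82148930 = 3.0841


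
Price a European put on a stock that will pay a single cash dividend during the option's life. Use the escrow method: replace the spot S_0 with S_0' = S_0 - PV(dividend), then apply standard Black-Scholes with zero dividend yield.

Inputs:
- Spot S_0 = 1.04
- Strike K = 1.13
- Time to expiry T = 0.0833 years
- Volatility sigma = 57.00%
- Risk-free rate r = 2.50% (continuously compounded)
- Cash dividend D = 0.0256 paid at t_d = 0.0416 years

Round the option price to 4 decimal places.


PV(D) = D * exp(-r * t_d) = 0.0256 * 0.99896054 = 0.02557339
S_0' = S_0 - PV(D) = 1.0400 - 0.02557339 = 1.01442661
d1 = (ln(S_0'/K) + (r + sigma^2/2)*T) / (sigma*sqrt(T)) = -0.56092904
d2 = d1 - sigma*sqrt(T) = -0.72544096
exp(-rT) = 0.99791967
N(-d1) = 0.71257705; N(-d2) = 0.76590922
P = K * exp(-rT) * N(-d2) - S_0' * N(-d1) = 1.1300 * 0.99791967 * 0.76590922 - 1.01442661 * 0.71257705 = 0.1408

Answer: Price = 0.1408


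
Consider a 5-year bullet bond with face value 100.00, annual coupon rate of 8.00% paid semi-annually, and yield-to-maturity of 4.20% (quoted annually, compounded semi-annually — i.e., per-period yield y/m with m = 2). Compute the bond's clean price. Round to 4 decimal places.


Coupon per period c = face * coupon_rate / m = 4.000000
Periods per year m = 2; per-period yield y/m = 0.021000
Number of cashflows N = 10
Cashflows (t years, CF_t, discount factor 1/(1+y/m)^(m*t), PV):
  t = 0.5000: CF_t = 4.000000, DF = 0.979432, PV = 3.917728
  t = 1.0000: CF_t = 4.000000, DF = 0.959287, PV = 3.837148
  t = 1.5000: CF_t = 4.000000, DF = 0.939556, PV = 3.758225
  t = 2.0000: CF_t = 4.000000, DF = 0.920231, PV = 3.680925
  t = 2.5000: CF_t = 4.000000, DF = 0.901304, PV = 3.605216
  t = 3.0000: CF_t = 4.000000, DF = 0.882766, PV = 3.531064
  t = 3.5000: CF_t = 4.000000, DF = 0.864609, PV = 3.458436
  t = 4.0000: CF_t = 4.000000, DF = 0.846826, PV = 3.387303
  t = 4.5000: CF_t = 4.000000, DF = 0.829408, PV = 3.317633
  t = 5.0000: CF_t = 104.000000, DF = 0.812349, PV = 84.484282
Price P = sum_t PV_t = 116.977960

Answer: Price = 116.9780


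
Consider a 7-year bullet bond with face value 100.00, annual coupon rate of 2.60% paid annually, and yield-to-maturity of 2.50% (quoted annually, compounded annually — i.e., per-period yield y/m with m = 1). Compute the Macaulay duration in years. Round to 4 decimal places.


Coupon per period c = face * coupon_rate / m = 2.600000
Periods per year m = 1; per-period yield y/m = 0.025000
Number of cashflows N = 7
Cashflows (t years, CF_t, discount factor 1/(1+y/m)^(m*t), PV):
  t = 1.0000: CF_t = 2.600000, DF = 0.975610, PV = 2.536585
  t = 2.0000: CF_t = 2.600000, DF = 0.951814, PV = 2.474717
  t = 3.0000: CF_t = 2.600000, DF = 0.928599, PV = 2.414358
  t = 4.0000: CF_t = 2.600000, DF = 0.905951, PV = 2.355472
  t = 5.0000: CF_t = 2.600000, DF = 0.883854, PV = 2.298021
  t = 6.0000: CF_t = 2.600000, DF = 0.862297, PV = 2.241972
  t = 7.0000: CF_t = 102.600000, DF = 0.841265, PV = 86.313813
Price P = sum_t PV_t = 100.634939
Macaulay numerator sum_t t * PV_t:
  t * PV_t at t = 1.0000: 2.536585
  t * PV_t at t = 2.0000: 4.949435
  t * PV_t at t = 3.0000: 7.243075
  t * PV_t at t = 4.0000: 9.421887
  t * PV_t at t = 5.0000: 11.490106
  t * PV_t at t = 6.0000: 13.451831
  t * PV_t at t = 7.0000: 604.196692
Macaulay duration D = (sum_t t * PV_t) / P = 653.289611 / 100.634939 = 6.491678

Answer: Macaulay duration = 6.4917 years


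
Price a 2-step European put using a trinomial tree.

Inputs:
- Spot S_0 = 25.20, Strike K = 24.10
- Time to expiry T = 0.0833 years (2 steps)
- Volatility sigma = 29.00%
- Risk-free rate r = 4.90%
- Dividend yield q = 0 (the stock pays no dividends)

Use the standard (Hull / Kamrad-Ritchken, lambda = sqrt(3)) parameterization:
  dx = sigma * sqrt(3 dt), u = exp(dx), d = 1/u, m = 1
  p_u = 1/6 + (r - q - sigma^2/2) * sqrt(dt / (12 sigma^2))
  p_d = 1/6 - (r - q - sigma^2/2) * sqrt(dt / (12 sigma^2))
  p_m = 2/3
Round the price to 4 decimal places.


dt = T/N = 0.041650; dx = sigma*sqrt(3*dt) = 0.102510
u = exp(dx) = 1.107948; d = 1/u = 0.902569
p_u = 0.168079, p_m = 0.666667, p_d = 0.165255
Discount per step: exp(-r*dt) = 0.997961
Stock lattice S(k, j) with j the centered position index:
  k=0: S(0,+0) = 25.2000
  k=1: S(1,-1) = 22.7447; S(1,+0) = 25.2000; S(1,+1) = 27.9203
  k=2: S(2,-2) = 20.5287; S(2,-1) = 22.7447; S(2,+0) = 25.2000; S(2,+1) = 27.9203; S(2,+2) = 30.9342
Terminal payoffs V(N, j) = max(K - S_T, 0):
  V(2,-2) = 3.571297; V(2,-1) = 1.355258; V(2,+0) = 0.000000; V(2,+1) = 0.000000; V(2,+2) = 0.000000
Backward induction: V(k, j) = exp(-r*dt) * [p_u * V(k+1, j+1) + p_m * V(k+1, j) + p_d * V(k+1, j-1)]
  V(1,-1) = exp(-r*dt) * [p_u*0.000000 + p_m*1.355258 + p_d*3.571297] = 1.490634
  V(1,+0) = exp(-r*dt) * [p_u*0.000000 + p_m*0.000000 + p_d*1.355258] = 0.223506
  V(1,+1) = exp(-r*dt) * [p_u*0.000000 + p_m*0.000000 + p_d*0.000000] = 0.000000
  V(0,+0) = exp(-r*dt) * [p_u*0.000000 + p_m*0.223506 + p_d*1.490634] = 0.394532

Answer: Price = V(0,0) = 0.3945


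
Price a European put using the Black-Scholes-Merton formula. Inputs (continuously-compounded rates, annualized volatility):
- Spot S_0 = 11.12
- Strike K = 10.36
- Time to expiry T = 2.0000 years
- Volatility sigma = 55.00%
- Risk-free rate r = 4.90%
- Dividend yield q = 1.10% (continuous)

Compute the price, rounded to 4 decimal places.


Answer: Price = 2.3766

Derivation:
d1 = (ln(S/K) + (r - q + 0.5*sigma^2) * T) / (sigma * sqrt(T)) = 0.57763303
d2 = d1 - sigma * sqrt(T) = -0.20018443
exp(-rT) = 0.90664890; exp(-qT) = 0.97824024
P = K * exp(-rT) * N(-d2) - S_0 * exp(-qT) * N(-d1)
N(-d1) = 0.28175595; N(-d2) = 0.57933183
P = 10.3600 * 0.90664890 * 0.57933183 - 11.1200 * 0.97824024 * 0.28175595 = 2.3766


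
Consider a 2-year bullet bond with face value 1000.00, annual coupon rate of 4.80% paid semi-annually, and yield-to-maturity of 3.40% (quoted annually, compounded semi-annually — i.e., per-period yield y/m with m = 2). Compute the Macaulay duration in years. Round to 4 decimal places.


Coupon per period c = face * coupon_rate / m = 24.000000
Periods per year m = 2; per-period yield y/m = 0.017000
Number of cashflows N = 4
Cashflows (t years, CF_t, discount factor 1/(1+y/m)^(m*t), PV):
  t = 0.5000: CF_t = 24.000000, DF = 0.983284, PV = 23.598820
  t = 1.0000: CF_t = 24.000000, DF = 0.966848, PV = 23.204346
  t = 1.5000: CF_t = 24.000000, DF = 0.950686, PV = 22.816466
  t = 2.0000: CF_t = 1024.000000, DF = 0.934795, PV = 957.229656
Price P = sum_t PV_t = 1026.849288
Macaulay numerator sum_t t * PV_t:
  t * PV_t at t = 0.5000: 11.799410
  t * PV_t at t = 1.0000: 23.204346
  t * PV_t at t = 1.5000: 34.224699
  t * PV_t at t = 2.0000: 1914.459312
Macaulay duration D = (sum_t t * PV_t) / P = 1983.687767 / 1026.849288 = 1.931820

Answer: Macaulay duration = 1.9318 years


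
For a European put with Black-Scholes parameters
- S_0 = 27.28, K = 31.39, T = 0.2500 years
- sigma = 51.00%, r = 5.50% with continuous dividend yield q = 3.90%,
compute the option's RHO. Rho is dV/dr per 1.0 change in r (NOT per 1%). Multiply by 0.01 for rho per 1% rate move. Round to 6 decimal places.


d1 = -0.4071491682; d2 = -0.6621491682
phi(d1) = 0.3672091303; exp(-qT) = 0.9902973771; exp(-rT) = 0.9863440995
N(-d2) = 0.7460621862
Rho = -K*T*exp(-rT)*N(-d2) = -31.3900 * 0.2500 * 0.9863440995 * 0.7460621862 = -5.774771

Answer: Rho = -5.774771


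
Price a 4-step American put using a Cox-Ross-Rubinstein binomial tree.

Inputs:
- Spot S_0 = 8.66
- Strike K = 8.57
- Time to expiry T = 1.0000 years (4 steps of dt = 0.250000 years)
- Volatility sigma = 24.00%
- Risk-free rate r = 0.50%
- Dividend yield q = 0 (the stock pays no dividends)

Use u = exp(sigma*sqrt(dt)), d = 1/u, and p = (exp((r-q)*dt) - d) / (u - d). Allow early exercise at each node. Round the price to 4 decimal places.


Answer: Price = V(0,0) = 0.7243

Derivation:
dt = T/N = 0.250000
u = exp(sigma*sqrt(dt)) = 1.127497; d = 1/u = 0.886920
p = (exp((r-q)*dt) - d) / (u - d) = 0.475235
Discount per step: exp(-r*dt) = 0.998751
Stock lattice S(k, i) with i counting down-moves:
  k=0: S(0,0) = 8.6600
  k=1: S(1,0) = 9.7641; S(1,1) = 7.6807
  k=2: S(2,0) = 11.0090; S(2,1) = 8.6600; S(2,2) = 6.8122
  k=3: S(3,0) = 12.4126; S(3,1) = 9.7641; S(3,2) = 7.6807; S(3,3) = 6.0419
  k=4: S(4,0) = 13.9952; S(4,1) = 11.0090; S(4,2) = 8.6600; S(4,3) = 6.8122; S(4,4) = 5.3587
Terminal payoffs V(N, i) = max(K - S_T, 0):
  V(4,0) = 0.000000; V(4,1) = 0.000000; V(4,2) = 0.000000; V(4,3) = 1.757803; V(4,4) = 3.211336
Backward induction: V(k, i) = exp(-r*dt) * [p * V(k+1, i) + (1-p) * V(k+1, i+1)]; then take max(V_cont, immediate exercise) for American.
  V(3,0) = exp(-r*dt) * [p*0.000000 + (1-p)*0.000000] = 0.000000; exercise = 0.000000; V(3,0) = max -> 0.000000
  V(3,1) = exp(-r*dt) * [p*0.000000 + (1-p)*0.000000] = 0.000000; exercise = 0.000000; V(3,1) = max -> 0.000000
  V(3,2) = exp(-r*dt) * [p*0.000000 + (1-p)*1.757803] = 0.921281; exercise = 0.889269; V(3,2) = max -> 0.921281
  V(3,3) = exp(-r*dt) * [p*1.757803 + (1-p)*3.211336] = 2.517417; exercise = 2.528123; V(3,3) = max -> 2.528123
  V(2,0) = exp(-r*dt) * [p*0.000000 + (1-p)*0.000000] = 0.000000; exercise = 0.000000; V(2,0) = max -> 0.000000
  V(2,1) = exp(-r*dt) * [p*0.000000 + (1-p)*0.921281] = 0.482852; exercise = 0.000000; V(2,1) = max -> 0.482852
  V(2,2) = exp(-r*dt) * [p*0.921281 + (1-p)*2.528123] = 1.762291; exercise = 1.757803; V(2,2) = max -> 1.762291
  V(1,0) = exp(-r*dt) * [p*0.000000 + (1-p)*0.482852] = 0.253067; exercise = 0.000000; V(1,0) = max -> 0.253067
  V(1,1) = exp(-r*dt) * [p*0.482852 + (1-p)*1.762291] = 1.152815; exercise = 0.889269; V(1,1) = max -> 1.152815
  V(0,0) = exp(-r*dt) * [p*0.253067 + (1-p)*1.152815] = 0.724317; exercise = 0.000000; V(0,0) = max -> 0.724317


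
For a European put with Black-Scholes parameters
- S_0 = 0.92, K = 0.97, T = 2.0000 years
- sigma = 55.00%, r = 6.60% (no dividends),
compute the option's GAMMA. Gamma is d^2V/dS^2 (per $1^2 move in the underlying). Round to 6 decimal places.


d1 = 0.4905747409; d2 = -0.2872427184
phi(d1) = 0.3537126844; exp(-qT) = 1.0000000000; exp(-rT) = 0.8763409951
Gamma = exp(-qT) * phi(d1) / (S * sigma * sqrt(T)) = 1.0000000000 * 0.3537126844 / (0.9200 * 0.5500 * 1.4142135624) = 0.494294

Answer: Gamma = 0.494294


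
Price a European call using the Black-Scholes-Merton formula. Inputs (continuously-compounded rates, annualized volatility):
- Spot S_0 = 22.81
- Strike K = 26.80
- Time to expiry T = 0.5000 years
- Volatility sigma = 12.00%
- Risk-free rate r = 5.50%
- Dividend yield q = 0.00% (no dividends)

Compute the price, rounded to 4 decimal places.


Answer: Price = 0.0509

Derivation:
d1 = (ln(S/K) + (r - q + 0.5*sigma^2) * T) / (sigma * sqrt(T)) = -1.53327681
d2 = d1 - sigma * sqrt(T) = -1.61812962
exp(-rT) = 0.97287468; exp(-qT) = 1.00000000
C = S_0 * exp(-qT) * N(d1) - K * exp(-rT) * N(d2)
N(d1) = 0.06260383; N(d2) = 0.05281733
C = 22.8100 * 1.00000000 * 0.06260383 - 26.8000 * 0.97287468 * 0.05281733 = 0.0509


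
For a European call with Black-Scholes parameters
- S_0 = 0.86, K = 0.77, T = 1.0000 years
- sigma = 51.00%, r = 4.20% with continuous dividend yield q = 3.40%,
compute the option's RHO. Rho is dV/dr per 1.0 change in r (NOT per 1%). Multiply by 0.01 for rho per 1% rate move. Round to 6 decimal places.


d1 = 0.4874350478; d2 = -0.0225649522
phi(d1) = 0.3542561655; exp(-qT) = 0.9665715046; exp(-rT) = 0.9588697806
N(d2) = 0.4909986504
Rho = K*T*exp(-rT)*N(d2) = 0.7700 * 1.0000 * 0.9588697806 * 0.4909986504 = 0.362519

Answer: Rho = 0.362519


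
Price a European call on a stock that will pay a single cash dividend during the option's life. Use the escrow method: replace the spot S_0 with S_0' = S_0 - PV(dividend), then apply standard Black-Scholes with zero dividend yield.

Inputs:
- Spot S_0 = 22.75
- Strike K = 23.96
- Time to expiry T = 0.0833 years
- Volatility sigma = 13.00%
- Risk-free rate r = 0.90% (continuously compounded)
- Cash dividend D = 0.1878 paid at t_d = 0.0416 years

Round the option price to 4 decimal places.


Answer: Price = 0.0211

Derivation:
PV(D) = D * exp(-r * t_d) = 0.1878 * 0.99962567 = 0.18772970
S_0' = S_0 - PV(D) = 22.7500 - 0.18772970 = 22.56227030
d1 = (ln(S_0'/K) + (r + sigma^2/2)*T) / (sigma*sqrt(T)) = -1.56323893
d2 = d1 - sigma*sqrt(T) = -1.60075919
exp(-rT) = 0.99925058
N(d1) = 0.05899820; N(d2) = 0.05471513
C = S_0' * N(d1) - K * exp(-rT) * N(d2) = 22.56227030 * 0.05899820 - 23.9600 * 0.99925058 * 0.05471513 = 0.0211


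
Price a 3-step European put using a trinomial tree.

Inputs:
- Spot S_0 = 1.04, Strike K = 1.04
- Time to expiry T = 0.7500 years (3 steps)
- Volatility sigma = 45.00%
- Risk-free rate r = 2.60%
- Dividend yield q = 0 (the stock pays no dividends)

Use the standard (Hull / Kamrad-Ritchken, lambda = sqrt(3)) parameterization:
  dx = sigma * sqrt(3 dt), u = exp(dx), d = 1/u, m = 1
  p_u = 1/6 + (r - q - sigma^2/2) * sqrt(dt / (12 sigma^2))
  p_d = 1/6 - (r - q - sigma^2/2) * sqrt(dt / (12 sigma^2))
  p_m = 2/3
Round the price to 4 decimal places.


dt = T/N = 0.250000; dx = sigma*sqrt(3*dt) = 0.389711
u = exp(dx) = 1.476555; d = 1/u = 0.677252
p_u = 0.142530, p_m = 0.666667, p_d = 0.190803
Discount per step: exp(-r*dt) = 0.993521
Stock lattice S(k, j) with j the centered position index:
  k=0: S(0,+0) = 1.0400
  k=1: S(1,-1) = 0.7043; S(1,+0) = 1.0400; S(1,+1) = 1.5356
  k=2: S(2,-2) = 0.4770; S(2,-1) = 0.7043; S(2,+0) = 1.0400; S(2,+1) = 1.5356; S(2,+2) = 2.2674
  k=3: S(3,-3) = 0.3231; S(3,-2) = 0.4770; S(3,-1) = 0.7043; S(3,+0) = 1.0400; S(3,+1) = 1.5356; S(3,+2) = 2.2674; S(3,+3) = 3.3480
Terminal payoffs V(N, j) = max(K - S_T, 0):
  V(3,-3) = 0.716939; V(3,-2) = 0.562983; V(3,-1) = 0.335658; V(3,+0) = 0.000000; V(3,+1) = 0.000000; V(3,+2) = 0.000000; V(3,+3) = 0.000000
Backward induction: V(k, j) = exp(-r*dt) * [p_u * V(k+1, j+1) + p_m * V(k+1, j) + p_d * V(k+1, j-1)]
  V(2,-2) = exp(-r*dt) * [p_u*0.335658 + p_m*0.562983 + p_d*0.716939] = 0.556329
  V(2,-1) = exp(-r*dt) * [p_u*0.000000 + p_m*0.335658 + p_d*0.562983] = 0.329045
  V(2,+0) = exp(-r*dt) * [p_u*0.000000 + p_m*0.000000 + p_d*0.335658] = 0.063630
  V(2,+1) = exp(-r*dt) * [p_u*0.000000 + p_m*0.000000 + p_d*0.000000] = 0.000000
  V(2,+2) = exp(-r*dt) * [p_u*0.000000 + p_m*0.000000 + p_d*0.000000] = 0.000000
  V(1,-1) = exp(-r*dt) * [p_u*0.063630 + p_m*0.329045 + p_d*0.556329] = 0.332414
  V(1,+0) = exp(-r*dt) * [p_u*0.000000 + p_m*0.063630 + p_d*0.329045] = 0.104521
  V(1,+1) = exp(-r*dt) * [p_u*0.000000 + p_m*0.000000 + p_d*0.063630] = 0.012062
  V(0,+0) = exp(-r*dt) * [p_u*0.012062 + p_m*0.104521 + p_d*0.332414] = 0.133952

Answer: Price = V(0,0) = 0.1340
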